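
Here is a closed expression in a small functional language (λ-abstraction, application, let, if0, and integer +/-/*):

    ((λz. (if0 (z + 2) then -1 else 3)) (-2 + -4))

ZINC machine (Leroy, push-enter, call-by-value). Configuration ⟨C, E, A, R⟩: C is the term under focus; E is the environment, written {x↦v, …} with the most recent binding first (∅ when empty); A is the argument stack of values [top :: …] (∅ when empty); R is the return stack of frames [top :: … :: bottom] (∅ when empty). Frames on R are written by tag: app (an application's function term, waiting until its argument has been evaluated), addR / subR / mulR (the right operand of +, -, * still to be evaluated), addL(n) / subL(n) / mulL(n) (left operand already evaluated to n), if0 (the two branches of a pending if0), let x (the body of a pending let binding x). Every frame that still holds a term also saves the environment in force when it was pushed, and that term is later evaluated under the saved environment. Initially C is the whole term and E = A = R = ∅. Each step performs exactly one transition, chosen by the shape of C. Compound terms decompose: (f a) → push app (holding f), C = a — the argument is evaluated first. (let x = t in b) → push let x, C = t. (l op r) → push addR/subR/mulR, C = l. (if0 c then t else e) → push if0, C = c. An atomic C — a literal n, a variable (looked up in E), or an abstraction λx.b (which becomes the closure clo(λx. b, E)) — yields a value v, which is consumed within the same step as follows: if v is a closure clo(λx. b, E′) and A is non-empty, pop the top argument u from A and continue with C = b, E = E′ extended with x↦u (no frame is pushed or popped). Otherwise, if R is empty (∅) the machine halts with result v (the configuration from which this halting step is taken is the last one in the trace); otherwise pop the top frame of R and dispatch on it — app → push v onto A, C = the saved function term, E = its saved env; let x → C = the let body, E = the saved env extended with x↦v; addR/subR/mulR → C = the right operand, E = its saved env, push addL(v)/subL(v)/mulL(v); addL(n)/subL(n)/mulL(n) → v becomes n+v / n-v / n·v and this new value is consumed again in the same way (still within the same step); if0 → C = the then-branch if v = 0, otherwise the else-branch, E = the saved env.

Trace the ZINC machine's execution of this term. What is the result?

Answer: 3

Machine steps:
[0] <C=((λz. (if0 (z + 2) then -1 else 3)) (-2 + -4)), E=∅, A=∅, R=∅>
[1] <C=(-2 + -4), E=∅, A=∅, R=[app]>
[2] <C=-2, E=∅, A=∅, R=[addR :: app]>
[3] <C=-4, E=∅, A=∅, R=[addL(-2) :: app]>
[4] <C=(λz. (if0 (z + 2) then -1 else 3)), E=∅, A=[-6], R=∅>
[5] <C=(if0 (z + 2) then -1 else 3), E={z↦-6}, A=∅, R=∅>
[6] <C=(z + 2), E={z↦-6}, A=∅, R=[if0]>
[7] <C=z, E={z↦-6}, A=∅, R=[addR :: if0]>
[8] <C=2, E={z↦-6}, A=∅, R=[addL(-6) :: if0]>
[9] <C=3, E={z↦-6}, A=∅, R=∅>
→ final value 3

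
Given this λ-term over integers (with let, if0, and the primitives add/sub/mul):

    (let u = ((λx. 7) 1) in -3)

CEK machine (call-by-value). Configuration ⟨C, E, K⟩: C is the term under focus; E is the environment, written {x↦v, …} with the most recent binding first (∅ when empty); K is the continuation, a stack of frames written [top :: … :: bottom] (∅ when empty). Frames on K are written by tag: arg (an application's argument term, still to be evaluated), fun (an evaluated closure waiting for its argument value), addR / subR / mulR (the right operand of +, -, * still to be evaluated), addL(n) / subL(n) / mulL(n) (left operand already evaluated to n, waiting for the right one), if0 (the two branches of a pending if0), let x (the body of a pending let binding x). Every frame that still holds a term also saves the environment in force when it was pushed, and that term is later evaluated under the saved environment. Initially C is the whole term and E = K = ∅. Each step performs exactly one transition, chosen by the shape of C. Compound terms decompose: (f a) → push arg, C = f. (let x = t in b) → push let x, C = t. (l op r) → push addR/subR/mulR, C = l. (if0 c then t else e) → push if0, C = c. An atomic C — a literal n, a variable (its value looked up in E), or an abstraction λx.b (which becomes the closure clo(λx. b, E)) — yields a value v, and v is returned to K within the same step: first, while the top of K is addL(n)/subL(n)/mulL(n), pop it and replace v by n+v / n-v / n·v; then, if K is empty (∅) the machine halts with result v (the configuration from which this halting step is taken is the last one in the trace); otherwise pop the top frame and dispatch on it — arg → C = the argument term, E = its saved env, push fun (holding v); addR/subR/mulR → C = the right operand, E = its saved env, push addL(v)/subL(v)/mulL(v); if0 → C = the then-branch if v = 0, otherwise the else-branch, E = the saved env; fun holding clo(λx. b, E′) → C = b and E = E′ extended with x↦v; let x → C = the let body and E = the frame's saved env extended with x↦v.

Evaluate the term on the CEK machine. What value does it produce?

[0] ⟨C=(let u = ((λx. 7) 1) in -3); E=∅; K=∅⟩
[1] ⟨C=((λx. 7) 1); E=∅; K=[let u]⟩
[2] ⟨C=(λx. 7); E=∅; K=[arg :: let u]⟩
[3] ⟨C=1; E=∅; K=[fun :: let u]⟩
[4] ⟨C=7; E={x↦1}; K=[let u]⟩
[5] ⟨C=-3; E={u↦7}; K=∅⟩
→ final value -3

Answer: -3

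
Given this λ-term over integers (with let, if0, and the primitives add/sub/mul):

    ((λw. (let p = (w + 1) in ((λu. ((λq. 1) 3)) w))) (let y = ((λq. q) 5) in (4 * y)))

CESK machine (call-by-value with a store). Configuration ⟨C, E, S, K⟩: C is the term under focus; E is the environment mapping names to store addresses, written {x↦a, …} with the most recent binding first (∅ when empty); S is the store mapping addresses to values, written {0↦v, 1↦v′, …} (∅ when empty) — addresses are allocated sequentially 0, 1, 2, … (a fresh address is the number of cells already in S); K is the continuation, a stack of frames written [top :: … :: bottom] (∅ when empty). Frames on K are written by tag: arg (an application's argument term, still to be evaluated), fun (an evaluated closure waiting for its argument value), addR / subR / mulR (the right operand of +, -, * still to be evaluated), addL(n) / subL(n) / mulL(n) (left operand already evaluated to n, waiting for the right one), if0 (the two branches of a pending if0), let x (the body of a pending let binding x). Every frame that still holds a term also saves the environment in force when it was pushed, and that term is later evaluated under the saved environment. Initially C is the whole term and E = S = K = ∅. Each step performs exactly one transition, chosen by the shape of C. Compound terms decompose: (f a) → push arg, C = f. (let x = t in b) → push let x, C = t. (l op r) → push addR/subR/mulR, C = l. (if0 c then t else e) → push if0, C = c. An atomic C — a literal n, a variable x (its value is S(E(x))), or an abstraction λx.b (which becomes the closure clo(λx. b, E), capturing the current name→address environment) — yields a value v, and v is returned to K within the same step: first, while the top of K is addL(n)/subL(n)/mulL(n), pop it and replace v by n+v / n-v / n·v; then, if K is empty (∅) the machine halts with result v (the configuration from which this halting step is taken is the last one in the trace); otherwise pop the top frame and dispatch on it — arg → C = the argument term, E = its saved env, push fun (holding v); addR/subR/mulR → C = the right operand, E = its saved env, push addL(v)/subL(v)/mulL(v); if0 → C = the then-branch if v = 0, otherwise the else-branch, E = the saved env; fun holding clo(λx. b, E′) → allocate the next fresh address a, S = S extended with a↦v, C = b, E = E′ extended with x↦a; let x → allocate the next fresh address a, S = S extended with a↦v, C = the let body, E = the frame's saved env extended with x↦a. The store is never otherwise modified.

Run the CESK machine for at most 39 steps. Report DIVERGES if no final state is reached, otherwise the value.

step 0: <C=((λw. (let p = (w + 1) in ((λu. ((λq. 1) 3)) w))) (let y = ((λq. q) 5) in (4 * y))), E=∅, S=∅, K=∅>
step 1: <C=(λw. (let p = (w + 1) in ((λu. ((λq. 1) 3)) w))), E=∅, S=∅, K=[arg]>
step 2: <C=(let y = ((λq. q) 5) in (4 * y)), E=∅, S=∅, K=[fun]>
step 3: <C=((λq. q) 5), E=∅, S=∅, K=[let y :: fun]>
step 4: <C=(λq. q), E=∅, S=∅, K=[arg :: let y :: fun]>
step 5: <C=5, E=∅, S=∅, K=[fun :: let y :: fun]>
step 6: <C=q, E={q↦0}, S={0↦5}, K=[let y :: fun]>
step 7: <C=(4 * y), E={y↦1}, S={0↦5, 1↦5}, K=[fun]>
step 8: <C=4, E={y↦1}, S={0↦5, 1↦5}, K=[mulR :: fun]>
step 9: <C=y, E={y↦1}, S={0↦5, 1↦5}, K=[mulL(4) :: fun]>
step 10: <C=(let p = (w + 1) in ((λu. ((λq. 1) 3)) w)), E={w↦2}, S={0↦5, 1↦5, 2↦20}, K=∅>
step 11: <C=(w + 1), E={w↦2}, S={0↦5, 1↦5, 2↦20}, K=[let p]>
step 12: <C=w, E={w↦2}, S={0↦5, 1↦5, 2↦20}, K=[addR :: let p]>
step 13: <C=1, E={w↦2}, S={0↦5, 1↦5, 2↦20}, K=[addL(20) :: let p]>
step 14: <C=((λu. ((λq. 1) 3)) w), E={p↦3, w↦2}, S={0↦5, 1↦5, 2↦20, 3↦21}, K=∅>
step 15: <C=(λu. ((λq. 1) 3)), E={p↦3, w↦2}, S={0↦5, 1↦5, 2↦20, 3↦21}, K=[arg]>
step 16: <C=w, E={p↦3, w↦2}, S={0↦5, 1↦5, 2↦20, 3↦21}, K=[fun]>
step 17: <C=((λq. 1) 3), E={u↦4, p↦3, w↦2}, S={0↦5, 1↦5, 2↦20, 3↦21, 4↦20}, K=∅>
step 18: <C=(λq. 1), E={u↦4, p↦3, w↦2}, S={0↦5, 1↦5, 2↦20, 3↦21, 4↦20}, K=[arg]>
step 19: <C=3, E={u↦4, p↦3, w↦2}, S={0↦5, 1↦5, 2↦20, 3↦21, 4↦20}, K=[fun]>
step 20: <C=1, E={q↦5, u↦4, p↦3, w↦2}, S={0↦5, 1↦5, 2↦20, 3↦21, 4↦20, 5↦3}, K=∅>
→ final value 1

Answer: 1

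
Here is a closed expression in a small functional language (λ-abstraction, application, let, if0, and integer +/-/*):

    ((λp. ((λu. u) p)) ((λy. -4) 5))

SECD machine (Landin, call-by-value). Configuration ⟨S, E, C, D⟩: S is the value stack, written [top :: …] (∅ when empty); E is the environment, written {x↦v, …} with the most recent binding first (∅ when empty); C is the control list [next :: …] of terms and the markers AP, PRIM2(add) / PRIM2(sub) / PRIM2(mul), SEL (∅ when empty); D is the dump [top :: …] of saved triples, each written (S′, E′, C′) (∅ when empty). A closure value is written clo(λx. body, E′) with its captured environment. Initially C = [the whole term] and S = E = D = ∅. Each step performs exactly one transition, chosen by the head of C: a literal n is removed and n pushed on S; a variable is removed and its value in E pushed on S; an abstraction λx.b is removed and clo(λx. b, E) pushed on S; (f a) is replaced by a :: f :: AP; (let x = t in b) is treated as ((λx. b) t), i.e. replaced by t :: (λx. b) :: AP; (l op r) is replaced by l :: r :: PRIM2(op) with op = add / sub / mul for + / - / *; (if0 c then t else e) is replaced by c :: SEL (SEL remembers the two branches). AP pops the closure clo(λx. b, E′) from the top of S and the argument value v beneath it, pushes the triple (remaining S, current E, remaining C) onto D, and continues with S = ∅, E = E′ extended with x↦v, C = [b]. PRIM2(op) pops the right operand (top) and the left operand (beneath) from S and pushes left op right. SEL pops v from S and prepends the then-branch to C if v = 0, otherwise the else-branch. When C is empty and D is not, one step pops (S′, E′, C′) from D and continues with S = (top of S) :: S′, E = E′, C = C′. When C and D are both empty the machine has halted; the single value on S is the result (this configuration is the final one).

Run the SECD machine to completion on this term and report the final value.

Answer: -4

Machine steps:
step 0: [S=∅ | E=∅ | C=[((λp. ((λu. u) p)) ((λy. -4) 5))] | D=∅]
step 1: [S=∅ | E=∅ | C=[((λy. -4) 5) :: (λp. ((λu. u) p)) :: AP] | D=∅]
step 2: [S=∅ | E=∅ | C=[5 :: (λy. -4) :: AP :: (λp. ((λu. u) p)) :: AP] | D=∅]
step 3: [S=[5] | E=∅ | C=[(λy. -4) :: AP :: (λp. ((λu. u) p)) :: AP] | D=∅]
step 4: [S=[clo(λy. -4, ∅) :: 5] | E=∅ | C=[AP :: (λp. ((λu. u) p)) :: AP] | D=∅]
step 5: [S=∅ | E={y↦5} | C=[-4] | D=[(∅, ∅, [(λp. ((λu. u) p)) :: AP])]]
step 6: [S=[-4] | E={y↦5} | C=∅ | D=[(∅, ∅, [(λp. ((λu. u) p)) :: AP])]]
step 7: [S=[-4] | E=∅ | C=[(λp. ((λu. u) p)) :: AP] | D=∅]
step 8: [S=[clo(λp. ((λu. u) p), ∅) :: -4] | E=∅ | C=[AP] | D=∅]
step 9: [S=∅ | E={p↦-4} | C=[((λu. u) p)] | D=[(∅, ∅, ∅)]]
step 10: [S=∅ | E={p↦-4} | C=[p :: (λu. u) :: AP] | D=[(∅, ∅, ∅)]]
step 11: [S=[-4] | E={p↦-4} | C=[(λu. u) :: AP] | D=[(∅, ∅, ∅)]]
step 12: [S=[clo(λu. u, {p↦-4}) :: -4] | E={p↦-4} | C=[AP] | D=[(∅, ∅, ∅)]]
step 13: [S=∅ | E={u↦-4, p↦-4} | C=[u] | D=[(∅, {p↦-4}, ∅) :: (∅, ∅, ∅)]]
step 14: [S=[-4] | E={u↦-4, p↦-4} | C=∅ | D=[(∅, {p↦-4}, ∅) :: (∅, ∅, ∅)]]
step 15: [S=[-4] | E={p↦-4} | C=∅ | D=[(∅, ∅, ∅)]]
step 16: [S=[-4] | E=∅ | C=∅ | D=∅]
→ final value -4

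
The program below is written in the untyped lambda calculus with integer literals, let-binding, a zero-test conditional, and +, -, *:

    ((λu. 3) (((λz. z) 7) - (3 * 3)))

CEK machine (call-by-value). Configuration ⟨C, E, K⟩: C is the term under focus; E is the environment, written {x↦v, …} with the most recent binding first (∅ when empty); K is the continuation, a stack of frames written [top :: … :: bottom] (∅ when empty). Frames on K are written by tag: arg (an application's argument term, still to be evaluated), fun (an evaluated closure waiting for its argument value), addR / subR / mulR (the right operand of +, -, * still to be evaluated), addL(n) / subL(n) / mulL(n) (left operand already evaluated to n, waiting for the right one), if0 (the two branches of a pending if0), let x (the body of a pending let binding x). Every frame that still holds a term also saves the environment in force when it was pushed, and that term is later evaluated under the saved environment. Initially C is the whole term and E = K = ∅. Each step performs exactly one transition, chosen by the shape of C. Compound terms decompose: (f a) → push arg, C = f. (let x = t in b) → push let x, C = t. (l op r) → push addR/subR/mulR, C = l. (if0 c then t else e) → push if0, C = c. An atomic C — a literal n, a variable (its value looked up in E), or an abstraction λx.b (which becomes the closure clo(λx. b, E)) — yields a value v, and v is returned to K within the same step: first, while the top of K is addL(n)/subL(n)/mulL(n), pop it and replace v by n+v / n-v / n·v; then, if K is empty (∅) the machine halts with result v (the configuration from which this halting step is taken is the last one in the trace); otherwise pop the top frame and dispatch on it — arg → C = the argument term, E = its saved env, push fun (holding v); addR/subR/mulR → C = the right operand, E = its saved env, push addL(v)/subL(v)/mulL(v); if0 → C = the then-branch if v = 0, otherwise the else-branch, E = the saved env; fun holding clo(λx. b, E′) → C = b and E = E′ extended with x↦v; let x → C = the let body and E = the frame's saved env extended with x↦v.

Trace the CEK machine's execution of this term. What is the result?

t=0: [C=((λu. 3) (((λz. z) 7) - (3 * 3))) | E=∅ | K=∅]
t=1: [C=(λu. 3) | E=∅ | K=[arg]]
t=2: [C=(((λz. z) 7) - (3 * 3)) | E=∅ | K=[fun]]
t=3: [C=((λz. z) 7) | E=∅ | K=[subR :: fun]]
t=4: [C=(λz. z) | E=∅ | K=[arg :: subR :: fun]]
t=5: [C=7 | E=∅ | K=[fun :: subR :: fun]]
t=6: [C=z | E={z↦7} | K=[subR :: fun]]
t=7: [C=(3 * 3) | E=∅ | K=[subL(7) :: fun]]
t=8: [C=3 | E=∅ | K=[mulR :: subL(7) :: fun]]
t=9: [C=3 | E=∅ | K=[mulL(3) :: subL(7) :: fun]]
t=10: [C=3 | E={u↦-2} | K=∅]
→ final value 3

Answer: 3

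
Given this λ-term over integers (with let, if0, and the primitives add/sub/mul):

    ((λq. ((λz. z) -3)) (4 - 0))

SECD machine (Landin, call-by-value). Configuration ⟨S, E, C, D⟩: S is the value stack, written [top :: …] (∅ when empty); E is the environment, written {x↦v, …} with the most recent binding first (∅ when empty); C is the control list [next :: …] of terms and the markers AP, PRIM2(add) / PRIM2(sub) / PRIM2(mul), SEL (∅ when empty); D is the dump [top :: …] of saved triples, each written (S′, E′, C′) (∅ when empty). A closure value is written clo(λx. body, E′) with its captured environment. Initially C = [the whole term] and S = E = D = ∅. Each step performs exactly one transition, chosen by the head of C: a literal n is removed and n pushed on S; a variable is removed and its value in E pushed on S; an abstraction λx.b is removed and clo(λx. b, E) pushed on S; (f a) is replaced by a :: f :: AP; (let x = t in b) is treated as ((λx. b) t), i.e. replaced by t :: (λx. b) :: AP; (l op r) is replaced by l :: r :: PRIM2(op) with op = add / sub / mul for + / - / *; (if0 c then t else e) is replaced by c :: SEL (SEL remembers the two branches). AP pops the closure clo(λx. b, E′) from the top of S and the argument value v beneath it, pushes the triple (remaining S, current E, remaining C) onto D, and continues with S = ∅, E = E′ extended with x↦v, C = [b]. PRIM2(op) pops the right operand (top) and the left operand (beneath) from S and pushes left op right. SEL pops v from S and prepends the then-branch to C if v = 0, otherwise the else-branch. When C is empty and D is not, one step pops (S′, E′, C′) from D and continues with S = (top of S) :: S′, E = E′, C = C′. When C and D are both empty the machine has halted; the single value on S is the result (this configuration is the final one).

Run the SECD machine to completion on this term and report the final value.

0. ⟨S=∅; E=∅; C=[((λq. ((λz. z) -3)) (4 - 0))]; D=∅⟩
1. ⟨S=∅; E=∅; C=[(4 - 0) :: (λq. ((λz. z) -3)) :: AP]; D=∅⟩
2. ⟨S=∅; E=∅; C=[4 :: 0 :: PRIM2(sub) :: (λq. ((λz. z) -3)) :: AP]; D=∅⟩
3. ⟨S=[4]; E=∅; C=[0 :: PRIM2(sub) :: (λq. ((λz. z) -3)) :: AP]; D=∅⟩
4. ⟨S=[0 :: 4]; E=∅; C=[PRIM2(sub) :: (λq. ((λz. z) -3)) :: AP]; D=∅⟩
5. ⟨S=[4]; E=∅; C=[(λq. ((λz. z) -3)) :: AP]; D=∅⟩
6. ⟨S=[clo(λq. ((λz. z) -3), ∅) :: 4]; E=∅; C=[AP]; D=∅⟩
7. ⟨S=∅; E={q↦4}; C=[((λz. z) -3)]; D=[(∅, ∅, ∅)]⟩
8. ⟨S=∅; E={q↦4}; C=[-3 :: (λz. z) :: AP]; D=[(∅, ∅, ∅)]⟩
9. ⟨S=[-3]; E={q↦4}; C=[(λz. z) :: AP]; D=[(∅, ∅, ∅)]⟩
10. ⟨S=[clo(λz. z, {q↦4}) :: -3]; E={q↦4}; C=[AP]; D=[(∅, ∅, ∅)]⟩
11. ⟨S=∅; E={z↦-3, q↦4}; C=[z]; D=[(∅, {q↦4}, ∅) :: (∅, ∅, ∅)]⟩
12. ⟨S=[-3]; E={z↦-3, q↦4}; C=∅; D=[(∅, {q↦4}, ∅) :: (∅, ∅, ∅)]⟩
13. ⟨S=[-3]; E={q↦4}; C=∅; D=[(∅, ∅, ∅)]⟩
14. ⟨S=[-3]; E=∅; C=∅; D=∅⟩
→ final value -3

Answer: -3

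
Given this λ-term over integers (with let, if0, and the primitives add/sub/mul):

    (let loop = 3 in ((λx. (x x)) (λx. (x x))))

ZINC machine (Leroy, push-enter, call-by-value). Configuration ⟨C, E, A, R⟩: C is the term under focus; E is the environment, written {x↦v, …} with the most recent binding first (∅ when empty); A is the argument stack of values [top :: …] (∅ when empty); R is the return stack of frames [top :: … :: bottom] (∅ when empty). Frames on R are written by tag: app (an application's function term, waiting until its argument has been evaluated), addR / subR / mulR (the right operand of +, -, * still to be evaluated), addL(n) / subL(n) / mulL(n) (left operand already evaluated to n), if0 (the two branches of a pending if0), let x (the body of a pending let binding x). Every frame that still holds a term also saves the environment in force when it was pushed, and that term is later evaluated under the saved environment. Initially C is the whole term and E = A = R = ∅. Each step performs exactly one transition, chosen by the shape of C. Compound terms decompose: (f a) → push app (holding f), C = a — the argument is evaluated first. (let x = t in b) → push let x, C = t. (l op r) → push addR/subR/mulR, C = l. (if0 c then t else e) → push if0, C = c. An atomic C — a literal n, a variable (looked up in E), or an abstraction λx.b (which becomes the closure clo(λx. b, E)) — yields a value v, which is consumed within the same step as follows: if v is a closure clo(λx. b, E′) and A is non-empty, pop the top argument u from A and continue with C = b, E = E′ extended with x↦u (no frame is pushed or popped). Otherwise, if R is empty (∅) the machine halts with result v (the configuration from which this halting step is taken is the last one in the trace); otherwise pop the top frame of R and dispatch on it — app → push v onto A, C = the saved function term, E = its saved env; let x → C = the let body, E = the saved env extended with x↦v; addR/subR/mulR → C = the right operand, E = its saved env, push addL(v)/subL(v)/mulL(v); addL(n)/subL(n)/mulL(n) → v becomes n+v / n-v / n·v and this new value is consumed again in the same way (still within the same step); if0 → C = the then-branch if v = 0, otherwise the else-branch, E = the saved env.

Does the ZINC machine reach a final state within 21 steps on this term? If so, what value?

Answer: DIVERGES (no final state within 21 steps)

Machine steps:
t=0: ⟨C=(let loop = 3 in ((λx. (x x)) (λx. (x x)))); E=∅; A=∅; R=∅⟩
t=1: ⟨C=3; E=∅; A=∅; R=[let loop]⟩
t=2: ⟨C=((λx. (x x)) (λx. (x x))); E={loop↦3}; A=∅; R=∅⟩
t=3: ⟨C=(λx. (x x)); E={loop↦3}; A=∅; R=[app]⟩
t=4: ⟨C=(λx. (x x)); E={loop↦3}; A=[clo(λx. (x x), {loop↦3})]; R=∅⟩
t=5: ⟨C=(x x); E={x↦clo(λx. (x x), {loop↦3}), loop↦3}; A=∅; R=∅⟩
t=6: ⟨C=x; E={x↦clo(λx. (x x), {loop↦3}), loop↦3}; A=∅; R=[app]⟩
t=7: ⟨C=x; E={x↦clo(λx. (x x), {loop↦3}), loop↦3}; A=[clo(λx. (x x), {loop↦3})]; R=∅⟩
… configuration repeats with period 3 (steps 5–7 recur indefinitely) …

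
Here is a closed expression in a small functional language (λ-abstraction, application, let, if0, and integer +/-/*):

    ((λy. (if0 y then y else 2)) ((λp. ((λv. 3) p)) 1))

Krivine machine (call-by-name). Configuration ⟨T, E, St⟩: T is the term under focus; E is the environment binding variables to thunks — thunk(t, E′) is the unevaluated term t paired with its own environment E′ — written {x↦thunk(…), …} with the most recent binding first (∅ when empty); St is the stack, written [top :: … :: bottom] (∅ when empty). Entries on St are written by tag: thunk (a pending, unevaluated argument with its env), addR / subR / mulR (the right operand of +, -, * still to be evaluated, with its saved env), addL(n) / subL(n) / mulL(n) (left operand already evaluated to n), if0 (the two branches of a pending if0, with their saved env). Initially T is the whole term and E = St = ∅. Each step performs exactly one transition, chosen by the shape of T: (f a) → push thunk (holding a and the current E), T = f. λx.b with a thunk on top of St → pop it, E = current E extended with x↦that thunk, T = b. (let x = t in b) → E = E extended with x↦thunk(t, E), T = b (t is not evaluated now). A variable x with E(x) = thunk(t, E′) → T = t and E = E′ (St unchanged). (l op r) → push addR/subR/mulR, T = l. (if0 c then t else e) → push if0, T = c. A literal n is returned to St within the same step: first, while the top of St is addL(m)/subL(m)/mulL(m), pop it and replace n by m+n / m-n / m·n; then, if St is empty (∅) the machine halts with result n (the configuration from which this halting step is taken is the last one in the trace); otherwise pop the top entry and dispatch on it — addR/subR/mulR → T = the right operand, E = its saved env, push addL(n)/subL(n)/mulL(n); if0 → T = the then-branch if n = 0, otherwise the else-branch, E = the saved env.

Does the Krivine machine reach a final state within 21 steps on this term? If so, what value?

t=0: [T=((λy. (if0 y then y else 2)) ((λp. ((λv. 3) p)) 1)) | E=∅ | St=∅]
t=1: [T=(λy. (if0 y then y else 2)) | E=∅ | St=[thunk]]
t=2: [T=(if0 y then y else 2) | E={y↦thunk(((λp. ((λv. 3) p)) 1), ∅)} | St=∅]
t=3: [T=y | E={y↦thunk(((λp. ((λv. 3) p)) 1), ∅)} | St=[if0]]
t=4: [T=((λp. ((λv. 3) p)) 1) | E=∅ | St=[if0]]
t=5: [T=(λp. ((λv. 3) p)) | E=∅ | St=[thunk :: if0]]
t=6: [T=((λv. 3) p) | E={p↦thunk(1, ∅)} | St=[if0]]
t=7: [T=(λv. 3) | E={p↦thunk(1, ∅)} | St=[thunk :: if0]]
t=8: [T=3 | E={v↦thunk(p, {p↦thunk(1, ∅)}), p↦thunk(1, ∅)} | St=[if0]]
t=9: [T=2 | E={y↦thunk(((λp. ((λv. 3) p)) 1), ∅)} | St=∅]
→ final value 2

Answer: 2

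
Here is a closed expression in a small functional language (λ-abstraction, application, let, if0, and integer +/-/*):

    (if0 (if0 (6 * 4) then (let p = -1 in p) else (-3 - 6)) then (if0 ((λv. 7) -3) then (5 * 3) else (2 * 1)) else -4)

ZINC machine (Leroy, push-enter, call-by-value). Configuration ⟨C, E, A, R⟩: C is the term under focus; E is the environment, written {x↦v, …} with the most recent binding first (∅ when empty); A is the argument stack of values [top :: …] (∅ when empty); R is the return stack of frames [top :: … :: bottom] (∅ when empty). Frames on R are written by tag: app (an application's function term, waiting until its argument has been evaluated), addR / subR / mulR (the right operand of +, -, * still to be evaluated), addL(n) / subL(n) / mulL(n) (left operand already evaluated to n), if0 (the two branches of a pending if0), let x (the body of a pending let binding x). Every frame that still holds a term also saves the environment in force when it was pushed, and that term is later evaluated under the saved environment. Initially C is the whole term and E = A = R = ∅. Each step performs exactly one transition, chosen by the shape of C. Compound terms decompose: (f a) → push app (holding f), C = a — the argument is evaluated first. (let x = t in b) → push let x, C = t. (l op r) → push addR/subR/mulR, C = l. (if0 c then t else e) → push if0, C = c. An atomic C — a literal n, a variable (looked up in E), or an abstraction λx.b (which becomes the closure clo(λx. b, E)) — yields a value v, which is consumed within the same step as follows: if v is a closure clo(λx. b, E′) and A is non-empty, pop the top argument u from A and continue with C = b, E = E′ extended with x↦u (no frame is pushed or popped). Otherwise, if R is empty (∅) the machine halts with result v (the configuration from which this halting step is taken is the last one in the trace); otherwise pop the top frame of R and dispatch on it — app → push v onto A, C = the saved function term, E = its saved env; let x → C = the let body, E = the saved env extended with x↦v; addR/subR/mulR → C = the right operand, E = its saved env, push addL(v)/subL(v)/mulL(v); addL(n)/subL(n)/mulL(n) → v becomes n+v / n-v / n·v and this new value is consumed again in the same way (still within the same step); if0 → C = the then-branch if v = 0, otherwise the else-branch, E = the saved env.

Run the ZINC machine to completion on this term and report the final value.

Answer: -4

Execution trace:
[0] [C=(if0 (if0 (6 * 4) then (let p = -1 in p) else (-3 - 6)) then (if0 ((λv. 7) -3) then (5 * 3) else (2 * 1)) else -4) | E=∅ | A=∅ | R=∅]
[1] [C=(if0 (6 * 4) then (let p = -1 in p) else (-3 - 6)) | E=∅ | A=∅ | R=[if0]]
[2] [C=(6 * 4) | E=∅ | A=∅ | R=[if0 :: if0]]
[3] [C=6 | E=∅ | A=∅ | R=[mulR :: if0 :: if0]]
[4] [C=4 | E=∅ | A=∅ | R=[mulL(6) :: if0 :: if0]]
[5] [C=(-3 - 6) | E=∅ | A=∅ | R=[if0]]
[6] [C=-3 | E=∅ | A=∅ | R=[subR :: if0]]
[7] [C=6 | E=∅ | A=∅ | R=[subL(-3) :: if0]]
[8] [C=-4 | E=∅ | A=∅ | R=∅]
→ final value -4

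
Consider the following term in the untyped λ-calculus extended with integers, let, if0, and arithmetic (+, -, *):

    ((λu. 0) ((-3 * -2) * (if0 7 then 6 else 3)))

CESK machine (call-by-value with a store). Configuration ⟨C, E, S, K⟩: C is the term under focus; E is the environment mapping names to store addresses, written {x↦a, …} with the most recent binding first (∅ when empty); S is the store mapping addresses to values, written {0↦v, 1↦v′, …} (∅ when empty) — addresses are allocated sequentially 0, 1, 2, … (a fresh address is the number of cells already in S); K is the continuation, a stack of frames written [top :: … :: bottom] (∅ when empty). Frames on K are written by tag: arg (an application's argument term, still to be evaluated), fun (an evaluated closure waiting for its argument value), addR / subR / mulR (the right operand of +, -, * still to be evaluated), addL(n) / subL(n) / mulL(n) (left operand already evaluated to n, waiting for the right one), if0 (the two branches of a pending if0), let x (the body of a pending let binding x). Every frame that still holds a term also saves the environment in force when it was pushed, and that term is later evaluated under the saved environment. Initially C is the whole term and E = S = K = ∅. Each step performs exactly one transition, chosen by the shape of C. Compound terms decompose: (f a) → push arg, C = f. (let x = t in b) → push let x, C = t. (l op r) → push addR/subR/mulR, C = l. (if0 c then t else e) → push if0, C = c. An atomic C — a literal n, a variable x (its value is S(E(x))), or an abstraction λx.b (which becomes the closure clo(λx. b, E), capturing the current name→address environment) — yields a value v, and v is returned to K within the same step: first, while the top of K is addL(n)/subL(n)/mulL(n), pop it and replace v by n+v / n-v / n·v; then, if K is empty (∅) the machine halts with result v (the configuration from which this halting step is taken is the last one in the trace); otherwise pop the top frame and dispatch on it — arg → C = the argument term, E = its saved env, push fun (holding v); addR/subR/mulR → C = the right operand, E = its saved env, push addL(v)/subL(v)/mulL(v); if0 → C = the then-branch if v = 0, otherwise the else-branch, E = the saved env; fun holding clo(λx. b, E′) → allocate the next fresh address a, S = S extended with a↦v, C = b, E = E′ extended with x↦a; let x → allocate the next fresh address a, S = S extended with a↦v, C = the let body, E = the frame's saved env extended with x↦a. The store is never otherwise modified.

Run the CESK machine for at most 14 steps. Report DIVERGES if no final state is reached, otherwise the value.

[0] [C=((λu. 0) ((-3 * -2) * (if0 7 then 6 else 3))) | E=∅ | S=∅ | K=∅]
[1] [C=(λu. 0) | E=∅ | S=∅ | K=[arg]]
[2] [C=((-3 * -2) * (if0 7 then 6 else 3)) | E=∅ | S=∅ | K=[fun]]
[3] [C=(-3 * -2) | E=∅ | S=∅ | K=[mulR :: fun]]
[4] [C=-3 | E=∅ | S=∅ | K=[mulR :: mulR :: fun]]
[5] [C=-2 | E=∅ | S=∅ | K=[mulL(-3) :: mulR :: fun]]
[6] [C=(if0 7 then 6 else 3) | E=∅ | S=∅ | K=[mulL(6) :: fun]]
[7] [C=7 | E=∅ | S=∅ | K=[if0 :: mulL(6) :: fun]]
[8] [C=3 | E=∅ | S=∅ | K=[mulL(6) :: fun]]
[9] [C=0 | E={u↦0} | S={0↦18} | K=∅]
→ final value 0

Answer: 0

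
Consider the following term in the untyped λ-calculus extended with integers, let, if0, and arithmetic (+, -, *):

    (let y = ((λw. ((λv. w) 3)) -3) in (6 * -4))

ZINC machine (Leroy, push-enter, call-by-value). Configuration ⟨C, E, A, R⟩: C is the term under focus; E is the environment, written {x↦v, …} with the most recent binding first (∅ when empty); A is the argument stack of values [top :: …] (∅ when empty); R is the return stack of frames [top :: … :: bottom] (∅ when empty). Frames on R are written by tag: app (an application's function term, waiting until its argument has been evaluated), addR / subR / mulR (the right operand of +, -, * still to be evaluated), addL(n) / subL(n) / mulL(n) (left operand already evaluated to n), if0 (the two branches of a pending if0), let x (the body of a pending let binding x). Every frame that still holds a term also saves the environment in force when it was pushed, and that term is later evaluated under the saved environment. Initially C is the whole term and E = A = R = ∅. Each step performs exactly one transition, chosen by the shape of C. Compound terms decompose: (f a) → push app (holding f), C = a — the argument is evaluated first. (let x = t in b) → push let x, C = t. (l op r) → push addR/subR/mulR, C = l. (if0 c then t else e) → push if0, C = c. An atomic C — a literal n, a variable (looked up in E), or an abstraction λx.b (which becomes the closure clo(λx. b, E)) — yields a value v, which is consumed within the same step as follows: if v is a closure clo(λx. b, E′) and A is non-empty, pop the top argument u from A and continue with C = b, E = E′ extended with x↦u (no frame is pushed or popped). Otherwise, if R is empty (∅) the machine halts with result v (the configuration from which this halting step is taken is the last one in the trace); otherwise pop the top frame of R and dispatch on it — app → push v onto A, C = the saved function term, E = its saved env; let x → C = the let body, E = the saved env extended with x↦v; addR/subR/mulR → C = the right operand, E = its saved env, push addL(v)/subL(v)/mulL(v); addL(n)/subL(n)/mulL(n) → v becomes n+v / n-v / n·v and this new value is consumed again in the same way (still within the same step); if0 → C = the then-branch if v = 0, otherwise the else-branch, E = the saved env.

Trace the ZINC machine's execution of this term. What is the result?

Answer: -24

Machine steps:
0. [C=(let y = ((λw. ((λv. w) 3)) -3) in (6 * -4)) | E=∅ | A=∅ | R=∅]
1. [C=((λw. ((λv. w) 3)) -3) | E=∅ | A=∅ | R=[let y]]
2. [C=-3 | E=∅ | A=∅ | R=[app :: let y]]
3. [C=(λw. ((λv. w) 3)) | E=∅ | A=[-3] | R=[let y]]
4. [C=((λv. w) 3) | E={w↦-3} | A=∅ | R=[let y]]
5. [C=3 | E={w↦-3} | A=∅ | R=[app :: let y]]
6. [C=(λv. w) | E={w↦-3} | A=[3] | R=[let y]]
7. [C=w | E={v↦3, w↦-3} | A=∅ | R=[let y]]
8. [C=(6 * -4) | E={y↦-3} | A=∅ | R=∅]
9. [C=6 | E={y↦-3} | A=∅ | R=[mulR]]
10. [C=-4 | E={y↦-3} | A=∅ | R=[mulL(6)]]
→ final value -24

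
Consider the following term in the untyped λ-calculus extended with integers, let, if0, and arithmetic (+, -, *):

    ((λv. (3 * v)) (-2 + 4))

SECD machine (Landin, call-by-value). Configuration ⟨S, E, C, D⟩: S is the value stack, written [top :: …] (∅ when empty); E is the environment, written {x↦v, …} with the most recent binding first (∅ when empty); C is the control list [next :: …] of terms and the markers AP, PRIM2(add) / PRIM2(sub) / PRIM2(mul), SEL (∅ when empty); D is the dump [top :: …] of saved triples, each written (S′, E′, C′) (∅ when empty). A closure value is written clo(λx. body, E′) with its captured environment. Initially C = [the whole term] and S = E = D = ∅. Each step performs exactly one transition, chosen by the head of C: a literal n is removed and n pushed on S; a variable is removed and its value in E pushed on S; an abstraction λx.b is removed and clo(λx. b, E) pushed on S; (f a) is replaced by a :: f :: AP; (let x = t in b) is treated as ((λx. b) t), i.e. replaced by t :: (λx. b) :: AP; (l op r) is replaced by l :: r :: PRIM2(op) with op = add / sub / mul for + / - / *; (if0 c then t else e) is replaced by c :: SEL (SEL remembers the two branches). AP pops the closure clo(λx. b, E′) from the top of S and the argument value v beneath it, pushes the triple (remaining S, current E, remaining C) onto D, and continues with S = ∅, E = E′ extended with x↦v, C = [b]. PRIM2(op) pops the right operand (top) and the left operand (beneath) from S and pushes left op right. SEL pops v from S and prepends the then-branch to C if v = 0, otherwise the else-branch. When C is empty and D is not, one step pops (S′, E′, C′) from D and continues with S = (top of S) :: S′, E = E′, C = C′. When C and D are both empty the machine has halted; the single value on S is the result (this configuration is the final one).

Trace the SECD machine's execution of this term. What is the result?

Answer: 6

Execution trace:
0. [S=∅ | E=∅ | C=[((λv. (3 * v)) (-2 + 4))] | D=∅]
1. [S=∅ | E=∅ | C=[(-2 + 4) :: (λv. (3 * v)) :: AP] | D=∅]
2. [S=∅ | E=∅ | C=[-2 :: 4 :: PRIM2(add) :: (λv. (3 * v)) :: AP] | D=∅]
3. [S=[-2] | E=∅ | C=[4 :: PRIM2(add) :: (λv. (3 * v)) :: AP] | D=∅]
4. [S=[4 :: -2] | E=∅ | C=[PRIM2(add) :: (λv. (3 * v)) :: AP] | D=∅]
5. [S=[2] | E=∅ | C=[(λv. (3 * v)) :: AP] | D=∅]
6. [S=[clo(λv. (3 * v), ∅) :: 2] | E=∅ | C=[AP] | D=∅]
7. [S=∅ | E={v↦2} | C=[(3 * v)] | D=[(∅, ∅, ∅)]]
8. [S=∅ | E={v↦2} | C=[3 :: v :: PRIM2(mul)] | D=[(∅, ∅, ∅)]]
9. [S=[3] | E={v↦2} | C=[v :: PRIM2(mul)] | D=[(∅, ∅, ∅)]]
10. [S=[2 :: 3] | E={v↦2} | C=[PRIM2(mul)] | D=[(∅, ∅, ∅)]]
11. [S=[6] | E={v↦2} | C=∅ | D=[(∅, ∅, ∅)]]
12. [S=[6] | E=∅ | C=∅ | D=∅]
→ final value 6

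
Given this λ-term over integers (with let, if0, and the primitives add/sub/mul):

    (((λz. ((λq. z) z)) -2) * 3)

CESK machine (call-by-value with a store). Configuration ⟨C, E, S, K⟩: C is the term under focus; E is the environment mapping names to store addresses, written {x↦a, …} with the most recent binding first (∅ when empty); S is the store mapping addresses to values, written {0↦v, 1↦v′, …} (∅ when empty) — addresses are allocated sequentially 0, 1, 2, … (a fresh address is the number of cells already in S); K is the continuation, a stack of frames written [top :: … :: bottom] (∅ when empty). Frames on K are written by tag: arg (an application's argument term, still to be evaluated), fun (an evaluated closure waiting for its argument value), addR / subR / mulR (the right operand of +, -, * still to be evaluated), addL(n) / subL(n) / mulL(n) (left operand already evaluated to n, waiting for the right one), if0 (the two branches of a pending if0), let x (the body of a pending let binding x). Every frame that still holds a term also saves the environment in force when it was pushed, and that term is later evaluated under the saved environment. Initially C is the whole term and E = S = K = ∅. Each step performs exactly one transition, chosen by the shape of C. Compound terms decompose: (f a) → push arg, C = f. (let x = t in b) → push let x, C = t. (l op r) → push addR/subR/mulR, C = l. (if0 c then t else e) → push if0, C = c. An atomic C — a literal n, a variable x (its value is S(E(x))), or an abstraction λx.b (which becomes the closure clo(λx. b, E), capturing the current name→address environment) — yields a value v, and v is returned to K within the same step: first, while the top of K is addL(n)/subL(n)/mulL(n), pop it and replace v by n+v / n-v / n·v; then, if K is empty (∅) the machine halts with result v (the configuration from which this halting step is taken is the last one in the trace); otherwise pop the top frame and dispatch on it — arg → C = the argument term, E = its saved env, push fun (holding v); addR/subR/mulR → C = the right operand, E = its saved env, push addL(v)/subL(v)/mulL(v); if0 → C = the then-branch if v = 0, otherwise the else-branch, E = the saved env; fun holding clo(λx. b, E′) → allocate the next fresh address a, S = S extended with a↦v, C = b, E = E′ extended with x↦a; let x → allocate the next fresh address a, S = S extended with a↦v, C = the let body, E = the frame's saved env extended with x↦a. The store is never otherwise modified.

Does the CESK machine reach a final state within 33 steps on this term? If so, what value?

[0] <C=(((λz. ((λq. z) z)) -2) * 3), E=∅, S=∅, K=∅>
[1] <C=((λz. ((λq. z) z)) -2), E=∅, S=∅, K=[mulR]>
[2] <C=(λz. ((λq. z) z)), E=∅, S=∅, K=[arg :: mulR]>
[3] <C=-2, E=∅, S=∅, K=[fun :: mulR]>
[4] <C=((λq. z) z), E={z↦0}, S={0↦-2}, K=[mulR]>
[5] <C=(λq. z), E={z↦0}, S={0↦-2}, K=[arg :: mulR]>
[6] <C=z, E={z↦0}, S={0↦-2}, K=[fun :: mulR]>
[7] <C=z, E={q↦1, z↦0}, S={0↦-2, 1↦-2}, K=[mulR]>
[8] <C=3, E=∅, S={0↦-2, 1↦-2}, K=[mulL(-2)]>
→ final value -6

Answer: -6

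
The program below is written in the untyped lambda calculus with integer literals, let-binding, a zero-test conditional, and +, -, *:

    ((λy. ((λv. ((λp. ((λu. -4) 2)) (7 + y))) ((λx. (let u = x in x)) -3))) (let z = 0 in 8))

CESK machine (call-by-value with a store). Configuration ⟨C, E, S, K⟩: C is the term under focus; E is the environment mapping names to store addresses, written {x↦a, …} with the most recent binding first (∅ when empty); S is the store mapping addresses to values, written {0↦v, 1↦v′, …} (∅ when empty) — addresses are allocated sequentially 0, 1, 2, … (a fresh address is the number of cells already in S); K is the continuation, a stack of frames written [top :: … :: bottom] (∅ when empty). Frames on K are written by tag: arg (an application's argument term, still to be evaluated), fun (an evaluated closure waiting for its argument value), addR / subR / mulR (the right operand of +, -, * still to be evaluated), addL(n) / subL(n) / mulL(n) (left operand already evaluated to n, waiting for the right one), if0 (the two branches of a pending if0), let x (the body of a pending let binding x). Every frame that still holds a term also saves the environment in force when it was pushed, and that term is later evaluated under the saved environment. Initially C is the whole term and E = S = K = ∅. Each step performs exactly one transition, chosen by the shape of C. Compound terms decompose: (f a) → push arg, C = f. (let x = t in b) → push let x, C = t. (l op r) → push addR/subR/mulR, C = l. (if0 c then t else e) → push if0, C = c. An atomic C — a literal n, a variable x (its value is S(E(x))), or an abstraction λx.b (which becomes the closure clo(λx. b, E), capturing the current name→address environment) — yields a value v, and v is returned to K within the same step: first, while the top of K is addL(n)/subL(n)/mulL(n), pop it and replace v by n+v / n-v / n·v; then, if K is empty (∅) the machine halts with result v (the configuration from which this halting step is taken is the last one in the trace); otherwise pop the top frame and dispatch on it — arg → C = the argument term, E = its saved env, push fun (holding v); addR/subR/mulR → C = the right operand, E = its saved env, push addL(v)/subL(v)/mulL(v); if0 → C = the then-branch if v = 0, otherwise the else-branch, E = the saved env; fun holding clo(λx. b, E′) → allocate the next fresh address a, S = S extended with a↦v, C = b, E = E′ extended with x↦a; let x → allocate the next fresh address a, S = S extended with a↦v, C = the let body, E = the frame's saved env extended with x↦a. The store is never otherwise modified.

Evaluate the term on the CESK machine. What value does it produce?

Answer: -4

Execution trace:
step 0: <C=((λy. ((λv. ((λp. ((λu. -4) 2)) (7 + y))) ((λx. (let u = x in x)) -3))) (let z = 0 in 8)), E=∅, S=∅, K=∅>
step 1: <C=(λy. ((λv. ((λp. ((λu. -4) 2)) (7 + y))) ((λx. (let u = x in x)) -3))), E=∅, S=∅, K=[arg]>
step 2: <C=(let z = 0 in 8), E=∅, S=∅, K=[fun]>
step 3: <C=0, E=∅, S=∅, K=[let z :: fun]>
step 4: <C=8, E={z↦0}, S={0↦0}, K=[fun]>
step 5: <C=((λv. ((λp. ((λu. -4) 2)) (7 + y))) ((λx. (let u = x in x)) -3)), E={y↦1}, S={0↦0, 1↦8}, K=∅>
step 6: <C=(λv. ((λp. ((λu. -4) 2)) (7 + y))), E={y↦1}, S={0↦0, 1↦8}, K=[arg]>
step 7: <C=((λx. (let u = x in x)) -3), E={y↦1}, S={0↦0, 1↦8}, K=[fun]>
step 8: <C=(λx. (let u = x in x)), E={y↦1}, S={0↦0, 1↦8}, K=[arg :: fun]>
step 9: <C=-3, E={y↦1}, S={0↦0, 1↦8}, K=[fun :: fun]>
step 10: <C=(let u = x in x), E={x↦2, y↦1}, S={0↦0, 1↦8, 2↦-3}, K=[fun]>
step 11: <C=x, E={x↦2, y↦1}, S={0↦0, 1↦8, 2↦-3}, K=[let u :: fun]>
step 12: <C=x, E={u↦3, x↦2, y↦1}, S={0↦0, 1↦8, 2↦-3, 3↦-3}, K=[fun]>
step 13: <C=((λp. ((λu. -4) 2)) (7 + y)), E={v↦4, y↦1}, S={0↦0, 1↦8, 2↦-3, 3↦-3, 4↦-3}, K=∅>
step 14: <C=(λp. ((λu. -4) 2)), E={v↦4, y↦1}, S={0↦0, 1↦8, 2↦-3, 3↦-3, 4↦-3}, K=[arg]>
step 15: <C=(7 + y), E={v↦4, y↦1}, S={0↦0, 1↦8, 2↦-3, 3↦-3, 4↦-3}, K=[fun]>
step 16: <C=7, E={v↦4, y↦1}, S={0↦0, 1↦8, 2↦-3, 3↦-3, 4↦-3}, K=[addR :: fun]>
step 17: <C=y, E={v↦4, y↦1}, S={0↦0, 1↦8, 2↦-3, 3↦-3, 4↦-3}, K=[addL(7) :: fun]>
step 18: <C=((λu. -4) 2), E={p↦5, v↦4, y↦1}, S={0↦0, 1↦8, 2↦-3, 3↦-3, 4↦-3, 5↦15}, K=∅>
step 19: <C=(λu. -4), E={p↦5, v↦4, y↦1}, S={0↦0, 1↦8, 2↦-3, 3↦-3, 4↦-3, 5↦15}, K=[arg]>
step 20: <C=2, E={p↦5, v↦4, y↦1}, S={0↦0, 1↦8, 2↦-3, 3↦-3, 4↦-3, 5↦15}, K=[fun]>
step 21: <C=-4, E={u↦6, p↦5, v↦4, y↦1}, S={0↦0, 1↦8, 2↦-3, 3↦-3, 4↦-3, 5↦15, 6↦2}, K=∅>
→ final value -4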